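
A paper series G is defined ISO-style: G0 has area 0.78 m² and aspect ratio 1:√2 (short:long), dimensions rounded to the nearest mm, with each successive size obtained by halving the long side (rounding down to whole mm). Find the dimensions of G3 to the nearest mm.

262 × 371 mm

Let G0's short side be w mm. w · w√2 = 0.78 m² = 780,000 mm², so w ≈ 742.7 mm and w√2 ≈ 1050.3 mm → G0 = 743 × 1050 mm.
G1: ⌊1050/2⌋ × 743 = 525 × 743 mm
G2: ⌊743/2⌋ × 525 = 371 × 525 mm
G3: ⌊525/2⌋ × 371 = 262 × 371 mm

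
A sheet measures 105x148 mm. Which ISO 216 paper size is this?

Aspect ratio 148/105 ≈ 1.410 — close to the ISO √2 ≈ 1.414.
In the A-series (A0 area = 1 m²): A6 = 105 × 148 mm.

A6 (105 × 148 mm)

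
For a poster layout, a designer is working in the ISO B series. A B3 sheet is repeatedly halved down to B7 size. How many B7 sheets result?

Each ISO step halves the sheet: 1 × B3 → 2 × B4 → 4 × B5 → 8 × B6 → …
From B3 to B7 is 4 halving steps: 2^4 = 16.

16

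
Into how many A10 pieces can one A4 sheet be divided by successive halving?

Each ISO step halves the sheet: 1 × A4 → 2 × A5 → 4 × A6 → 8 × A7 → …
From A4 to A10 is 6 halving steps: 2^6 = 64.

64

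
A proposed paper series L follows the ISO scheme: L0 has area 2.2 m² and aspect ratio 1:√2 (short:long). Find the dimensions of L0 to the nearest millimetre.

Let the short side be w mm. Then w · w√2 = 2.2 m² = 2,200,000 mm².
w² = 2,200,000/√2, so w ≈ 1247.3 mm; long side = w√2 ≈ 1763.9 mm.

1247 × 1764 mm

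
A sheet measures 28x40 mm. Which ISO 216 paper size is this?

C10 (28 × 40 mm)

Aspect ratio 40/28 ≈ 1.429 — close to the ISO √2 ≈ 1.414.
In the C-series (envelope sizes, between A and B): C10 = 28 × 40 mm.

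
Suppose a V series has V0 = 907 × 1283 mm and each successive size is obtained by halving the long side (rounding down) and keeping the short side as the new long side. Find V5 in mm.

160 × 226 mm

V1: ⌊1283/2⌋ × 907 = 641 × 907 mm
V2: ⌊907/2⌋ × 641 = 453 × 641 mm
V3: ⌊641/2⌋ × 453 = 320 × 453 mm
V4: ⌊453/2⌋ × 320 = 226 × 320 mm
V5: ⌊320/2⌋ × 226 = 160 × 226 mm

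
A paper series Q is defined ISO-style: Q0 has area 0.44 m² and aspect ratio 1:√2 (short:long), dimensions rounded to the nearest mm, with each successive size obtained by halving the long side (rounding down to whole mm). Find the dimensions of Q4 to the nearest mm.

Let Q0's short side be w mm. w · w√2 = 0.44 m² = 440,000 mm², so w ≈ 557.8 mm and w√2 ≈ 788.8 mm → Q0 = 558 × 789 mm.
Q1: ⌊789/2⌋ × 558 = 394 × 558 mm
Q2: ⌊558/2⌋ × 394 = 279 × 394 mm
Q3: ⌊394/2⌋ × 279 = 197 × 279 mm
Q4: ⌊279/2⌋ × 197 = 139 × 197 mm

139 × 197 mm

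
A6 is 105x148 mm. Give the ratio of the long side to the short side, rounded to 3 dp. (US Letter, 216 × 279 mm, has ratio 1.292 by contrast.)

1.410

148 / 105 = 1.410
ISO 216 targets √2 ≈ 1.414; the -0.005 deviation is from mm rounding.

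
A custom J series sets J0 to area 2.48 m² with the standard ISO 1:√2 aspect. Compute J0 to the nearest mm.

Let the short side be w mm. Then w · w√2 = 2.48 m² = 2,480,000 mm².
w² = 2,480,000/√2, so w ≈ 1324.2 mm; long side = w√2 ≈ 1872.8 mm.

1324 × 1873 mm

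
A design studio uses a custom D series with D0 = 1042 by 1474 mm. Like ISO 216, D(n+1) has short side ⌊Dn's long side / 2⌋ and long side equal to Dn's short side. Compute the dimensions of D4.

260 × 368 mm

D1: ⌊1474/2⌋ × 1042 = 737 × 1042 mm
D2: ⌊1042/2⌋ × 737 = 521 × 737 mm
D3: ⌊737/2⌋ × 521 = 368 × 521 mm
D4: ⌊521/2⌋ × 368 = 260 × 368 mm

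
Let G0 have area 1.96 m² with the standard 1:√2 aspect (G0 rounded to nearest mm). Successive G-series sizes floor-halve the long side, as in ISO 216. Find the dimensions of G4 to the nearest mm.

Let G0's short side be w mm. w · w√2 = 1.96 m² = 1,960,000 mm², so w ≈ 1177.3 mm and w√2 ≈ 1664.9 mm → G0 = 1177 × 1665 mm.
G1: ⌊1665/2⌋ × 1177 = 832 × 1177 mm
G2: ⌊1177/2⌋ × 832 = 588 × 832 mm
G3: ⌊832/2⌋ × 588 = 416 × 588 mm
G4: ⌊588/2⌋ × 416 = 294 × 416 mm

294 × 416 mm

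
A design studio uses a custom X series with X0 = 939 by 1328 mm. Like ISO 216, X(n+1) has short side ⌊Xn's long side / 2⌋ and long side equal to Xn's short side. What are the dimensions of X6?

X1: ⌊1328/2⌋ × 939 = 664 × 939 mm
X2: ⌊939/2⌋ × 664 = 469 × 664 mm
X3: ⌊664/2⌋ × 469 = 332 × 469 mm
X4: ⌊469/2⌋ × 332 = 234 × 332 mm
X5: ⌊332/2⌋ × 234 = 166 × 234 mm
X6: ⌊234/2⌋ × 166 = 117 × 166 mm

117 × 166 mm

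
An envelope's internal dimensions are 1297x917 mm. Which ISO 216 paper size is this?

C0 (917 × 1297 mm)

Aspect ratio 1297/917 ≈ 1.414 — close to the ISO √2 ≈ 1.414.
In the C-series (envelope sizes, between A and B): C0 = 917 × 1297 mm.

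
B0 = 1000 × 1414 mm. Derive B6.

B1: ⌊1414/2⌋ × 1000 = 707 × 1000 mm
B2: ⌊1000/2⌋ × 707 = 500 × 707 mm
B3: ⌊707/2⌋ × 500 = 353 × 500 mm
B4: ⌊500/2⌋ × 353 = 250 × 353 mm
B5: ⌊353/2⌋ × 250 = 176 × 250 mm
B6: ⌊250/2⌋ × 176 = 125 × 176 mm

125 × 176 mm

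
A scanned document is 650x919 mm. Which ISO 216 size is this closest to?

C1 (648 × 917 mm)

Aspect ratio 919/650 ≈ 1.414 — close to the ISO √2 ≈ 1.414.
In the C-series (envelope sizes, between A and B): C1 = 648 × 917 mm.
Off by 4 mm total — nearest standard size.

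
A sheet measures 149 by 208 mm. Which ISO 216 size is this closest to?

Aspect ratio 208/149 ≈ 1.396 (ISO target is √2 ≈ 1.414).
In the A-series (A0 area = 1 m²): A5 = 148 × 210 mm.
Off by 3 mm total — nearest standard size.

A5 (148 × 210 mm)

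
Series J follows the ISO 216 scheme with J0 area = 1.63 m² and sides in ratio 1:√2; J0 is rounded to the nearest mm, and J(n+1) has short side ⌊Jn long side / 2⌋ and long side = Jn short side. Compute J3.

Let J0's short side be w mm. w · w√2 = 1.63 m² = 1,630,000 mm², so w ≈ 1073.6 mm and w√2 ≈ 1518.3 mm → J0 = 1074 × 1518 mm.
J1: ⌊1518/2⌋ × 1074 = 759 × 1074 mm
J2: ⌊1074/2⌋ × 759 = 537 × 759 mm
J3: ⌊759/2⌋ × 537 = 379 × 537 mm

379 × 537 mm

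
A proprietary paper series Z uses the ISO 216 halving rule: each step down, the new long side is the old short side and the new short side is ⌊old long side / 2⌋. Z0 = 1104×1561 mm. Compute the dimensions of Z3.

Z1: ⌊1561/2⌋ × 1104 = 780 × 1104 mm
Z2: ⌊1104/2⌋ × 780 = 552 × 780 mm
Z3: ⌊780/2⌋ × 552 = 390 × 552 mm

390 × 552 mm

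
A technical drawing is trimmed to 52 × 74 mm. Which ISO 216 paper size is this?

A8 (52 × 74 mm)

Aspect ratio 74/52 ≈ 1.423 — close to the ISO √2 ≈ 1.414.
In the A-series (A0 area = 1 m²): A8 = 52 × 74 mm.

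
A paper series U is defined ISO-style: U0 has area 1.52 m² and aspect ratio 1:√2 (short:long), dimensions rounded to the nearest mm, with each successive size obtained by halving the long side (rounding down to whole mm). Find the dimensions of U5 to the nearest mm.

Let U0's short side be w mm. w · w√2 = 1.52 m² = 1,520,000 mm², so w ≈ 1036.7 mm and w√2 ≈ 1466.2 mm → U0 = 1037 × 1466 mm.
U1: ⌊1466/2⌋ × 1037 = 733 × 1037 mm
U2: ⌊1037/2⌋ × 733 = 518 × 733 mm
U3: ⌊733/2⌋ × 518 = 366 × 518 mm
U4: ⌊518/2⌋ × 366 = 259 × 366 mm
U5: ⌊366/2⌋ × 259 = 183 × 259 mm

183 × 259 mm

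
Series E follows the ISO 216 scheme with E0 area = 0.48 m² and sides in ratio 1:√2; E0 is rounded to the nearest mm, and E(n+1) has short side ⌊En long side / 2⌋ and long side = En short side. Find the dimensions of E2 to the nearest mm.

Let E0's short side be w mm. w · w√2 = 0.48 m² = 480,000 mm², so w ≈ 582.6 mm and w√2 ≈ 823.9 mm → E0 = 583 × 824 mm.
E1: ⌊824/2⌋ × 583 = 412 × 583 mm
E2: ⌊583/2⌋ × 412 = 291 × 412 mm

291 × 412 mm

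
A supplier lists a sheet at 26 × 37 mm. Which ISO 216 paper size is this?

A10 (26 × 37 mm)

Aspect ratio 37/26 ≈ 1.423 — close to the ISO √2 ≈ 1.414.
In the A-series (A0 area = 1 m²): A10 = 26 × 37 mm.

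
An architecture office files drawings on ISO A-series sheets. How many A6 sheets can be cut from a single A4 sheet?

Each ISO step halves the sheet: 1 × A4 → 2 × A5 → 4 × A6
From A4 to A6 is 2 halving steps: 2^2 = 4.

4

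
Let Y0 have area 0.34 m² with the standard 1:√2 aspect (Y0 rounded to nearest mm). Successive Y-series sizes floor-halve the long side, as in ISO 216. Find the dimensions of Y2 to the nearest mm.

245 × 346 mm

Let Y0's short side be w mm. w · w√2 = 0.34 m² = 340,000 mm², so w ≈ 490.3 mm and w√2 ≈ 693.4 mm → Y0 = 490 × 693 mm.
Y1: ⌊693/2⌋ × 490 = 346 × 490 mm
Y2: ⌊490/2⌋ × 346 = 245 × 346 mm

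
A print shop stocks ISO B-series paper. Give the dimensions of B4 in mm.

250 × 353 mm

B0 = 1000 × 1414 mm (B0 has a 1000 mm short side, aspect 1:√2).
B1: ⌊1414/2⌋ × 1000 = 707 × 1000 mm
B2: ⌊1000/2⌋ × 707 = 500 × 707 mm
B3: ⌊707/2⌋ × 500 = 353 × 500 mm
B4: ⌊500/2⌋ × 353 = 250 × 353 mm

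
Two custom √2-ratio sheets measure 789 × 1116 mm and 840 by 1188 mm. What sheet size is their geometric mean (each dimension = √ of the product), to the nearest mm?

Short side: √(789 · 840) = √662760 ≈ 814.1 → 814 mm
Long side: √(1116 · 1188) = √1325808 ≈ 1151.4 → 1151 mm

814 × 1151 mm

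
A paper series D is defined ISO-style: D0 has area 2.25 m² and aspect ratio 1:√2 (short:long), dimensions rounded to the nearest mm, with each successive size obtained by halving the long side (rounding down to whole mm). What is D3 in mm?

446 × 630 mm

Let D0's short side be w mm. w · w√2 = 2.25 m² = 2,250,000 mm², so w ≈ 1261.3 mm and w√2 ≈ 1783.8 mm → D0 = 1261 × 1784 mm.
D1: ⌊1784/2⌋ × 1261 = 892 × 1261 mm
D2: ⌊1261/2⌋ × 892 = 630 × 892 mm
D3: ⌊892/2⌋ × 630 = 446 × 630 mm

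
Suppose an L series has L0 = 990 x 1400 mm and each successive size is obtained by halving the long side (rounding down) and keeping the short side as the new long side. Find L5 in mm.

175 × 247 mm

L1: ⌊1400/2⌋ × 990 = 700 × 990 mm
L2: ⌊990/2⌋ × 700 = 495 × 700 mm
L3: ⌊700/2⌋ × 495 = 350 × 495 mm
L4: ⌊495/2⌋ × 350 = 247 × 350 mm
L5: ⌊350/2⌋ × 247 = 175 × 247 mm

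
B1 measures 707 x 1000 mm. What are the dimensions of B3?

B2: ⌊1000/2⌋ × 707 = 500 × 707 mm
B3: ⌊707/2⌋ × 500 = 353 × 500 mm

353 × 500 mm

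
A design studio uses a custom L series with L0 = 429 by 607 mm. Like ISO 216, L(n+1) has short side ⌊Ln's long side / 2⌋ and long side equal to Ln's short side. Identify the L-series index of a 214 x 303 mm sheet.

L2

L0: 429 × 607 mm
L1: 303 × 429 mm
L2: 214 × 303 mm
L3: 151 × 214 mm
→ matches L2.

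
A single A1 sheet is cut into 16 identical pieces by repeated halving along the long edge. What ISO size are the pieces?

A5

16 = 2^4, so 4 halving steps.
A1 → A2 → … → A5 after 4 steps.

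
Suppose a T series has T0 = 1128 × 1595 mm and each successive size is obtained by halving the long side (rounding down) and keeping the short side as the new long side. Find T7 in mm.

99 × 141 mm

T1 = 797 × 1128 mm (from T0 by 1 halving).
T2: ⌊1128/2⌋ × 797 = 564 × 797 mm
T3: ⌊797/2⌋ × 564 = 398 × 564 mm
T4: ⌊564/2⌋ × 398 = 282 × 398 mm
T5: ⌊398/2⌋ × 282 = 199 × 282 mm
T6: ⌊282/2⌋ × 199 = 141 × 199 mm
T7: ⌊199/2⌋ × 141 = 99 × 141 mm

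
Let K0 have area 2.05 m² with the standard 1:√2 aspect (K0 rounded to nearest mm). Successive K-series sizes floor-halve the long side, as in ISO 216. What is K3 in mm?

425 × 602 mm

Let K0's short side be w mm. w · w√2 = 2.05 m² = 2,050,000 mm², so w ≈ 1204.0 mm and w√2 ≈ 1702.7 mm → K0 = 1204 × 1703 mm.
K1: ⌊1703/2⌋ × 1204 = 851 × 1204 mm
K2: ⌊1204/2⌋ × 851 = 602 × 851 mm
K3: ⌊851/2⌋ × 602 = 425 × 602 mm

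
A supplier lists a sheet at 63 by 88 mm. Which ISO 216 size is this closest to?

Aspect ratio 88/63 ≈ 1.397 (ISO target is √2 ≈ 1.414).
In the B-series (B0 = 1000 × 1414 mm): B8 = 62 × 88 mm.
Off by 1 mm total — nearest standard size.

B8 (62 × 88 mm)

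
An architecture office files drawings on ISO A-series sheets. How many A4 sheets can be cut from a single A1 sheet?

A1 = 594 × 841 mm; A4 = 210 × 297 mm.
Each halving step doubles the count; 3 steps from A1 to A4.
2^3 = 8.

8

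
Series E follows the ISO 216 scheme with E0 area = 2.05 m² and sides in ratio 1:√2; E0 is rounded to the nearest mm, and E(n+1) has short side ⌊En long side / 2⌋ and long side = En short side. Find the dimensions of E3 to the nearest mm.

425 × 602 mm

Let E0's short side be w mm. w · w√2 = 2.05 m² = 2,050,000 mm², so w ≈ 1204.0 mm and w√2 ≈ 1702.7 mm → E0 = 1204 × 1703 mm.
E1: ⌊1703/2⌋ × 1204 = 851 × 1204 mm
E2: ⌊1204/2⌋ × 851 = 602 × 851 mm
E3: ⌊851/2⌋ × 602 = 425 × 602 mm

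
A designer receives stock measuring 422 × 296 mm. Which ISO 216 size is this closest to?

A3 (297 × 420 mm)

Aspect ratio 422/296 ≈ 1.426 — close to the ISO √2 ≈ 1.414.
In the A-series (A0 area = 1 m²): A3 = 297 × 420 mm.
Off by 3 mm total — nearest standard size.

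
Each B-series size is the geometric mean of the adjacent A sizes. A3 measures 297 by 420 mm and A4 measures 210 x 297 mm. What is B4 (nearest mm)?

250 × 353 mm

Short side: √(297 · 210) = √62370 ≈ 249.7 → 250 mm
Long side: √(420 · 297) = √124740 ≈ 353.2 → 353 mm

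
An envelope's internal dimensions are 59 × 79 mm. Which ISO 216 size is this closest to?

Aspect ratio 79/59 ≈ 1.339 (ISO target is √2 ≈ 1.414).
In the C-series (envelope sizes, between A and B): C8 = 57 × 81 mm.
Off by 4 mm total — nearest standard size.

C8 (57 × 81 mm)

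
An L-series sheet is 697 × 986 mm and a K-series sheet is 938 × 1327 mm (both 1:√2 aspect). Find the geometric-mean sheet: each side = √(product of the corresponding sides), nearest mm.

809 × 1144 mm

Short side: √(697 · 938) = √653786 ≈ 808.6 → 809 mm
Long side: √(986 · 1327) = √1308422 ≈ 1143.9 → 1144 mm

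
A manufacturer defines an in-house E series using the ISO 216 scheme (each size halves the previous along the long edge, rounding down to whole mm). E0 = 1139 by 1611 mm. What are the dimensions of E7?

E1 = 805 × 1139 mm (from E0 by 1 halving).
E2: ⌊1139/2⌋ × 805 = 569 × 805 mm
E3: ⌊805/2⌋ × 569 = 402 × 569 mm
E4: ⌊569/2⌋ × 402 = 284 × 402 mm
E5: ⌊402/2⌋ × 284 = 201 × 284 mm
E6: ⌊284/2⌋ × 201 = 142 × 201 mm
E7: ⌊201/2⌋ × 142 = 100 × 142 mm

100 × 142 mm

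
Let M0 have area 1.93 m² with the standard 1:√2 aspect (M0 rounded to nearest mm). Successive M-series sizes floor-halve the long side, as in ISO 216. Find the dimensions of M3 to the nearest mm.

413 × 584 mm

Let M0's short side be w mm. w · w√2 = 1.93 m² = 1,930,000 mm², so w ≈ 1168.2 mm and w√2 ≈ 1652.1 mm → M0 = 1168 × 1652 mm.
M1: ⌊1652/2⌋ × 1168 = 826 × 1168 mm
M2: ⌊1168/2⌋ × 826 = 584 × 826 mm
M3: ⌊826/2⌋ × 584 = 413 × 584 mm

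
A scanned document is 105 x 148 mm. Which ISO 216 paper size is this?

Aspect ratio 148/105 ≈ 1.410 — close to the ISO √2 ≈ 1.414.
In the A-series (A0 area = 1 m²): A6 = 105 × 148 mm.

A6 (105 × 148 mm)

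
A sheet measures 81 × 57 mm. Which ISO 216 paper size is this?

C8 (57 × 81 mm)

Aspect ratio 81/57 ≈ 1.421 — close to the ISO √2 ≈ 1.414.
In the C-series (envelope sizes, between A and B): C8 = 57 × 81 mm.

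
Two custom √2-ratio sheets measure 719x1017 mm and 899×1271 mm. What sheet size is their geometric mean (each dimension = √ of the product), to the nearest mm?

Short side: √(719 · 899) = √646381 ≈ 804.0 → 804 mm
Long side: √(1017 · 1271) = √1292607 ≈ 1136.9 → 1137 mm

804 × 1137 mm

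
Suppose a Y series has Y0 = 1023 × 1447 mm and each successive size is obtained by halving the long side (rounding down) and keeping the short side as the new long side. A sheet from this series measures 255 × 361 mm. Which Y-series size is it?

Y0: 1023 × 1447 mm
Y1: 723 × 1023 mm
Y2: 511 × 723 mm
Y3: 361 × 511 mm
Y4: 255 × 361 mm
Y5: 180 × 255 mm
→ matches Y4.

Y4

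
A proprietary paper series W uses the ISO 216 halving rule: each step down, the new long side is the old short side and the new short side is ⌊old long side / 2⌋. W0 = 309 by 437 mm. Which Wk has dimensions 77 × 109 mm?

W4

W0: 309 × 437 mm
W1: 218 × 309 mm
W2: 154 × 218 mm
W3: 109 × 154 mm
W4: 77 × 109 mm
W5: 54 × 77 mm
→ matches W4.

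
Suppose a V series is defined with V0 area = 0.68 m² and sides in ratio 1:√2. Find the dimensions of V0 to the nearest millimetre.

693 × 981 mm

Let the short side be w mm. Then w · w√2 = 0.68 m² = 680,000 mm².
w² = 680,000/√2, so w ≈ 693.4 mm; long side = w√2 ≈ 980.6 mm.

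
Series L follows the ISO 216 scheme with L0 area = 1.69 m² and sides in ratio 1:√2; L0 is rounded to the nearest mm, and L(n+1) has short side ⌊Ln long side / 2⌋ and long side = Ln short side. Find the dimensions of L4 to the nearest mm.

Let L0's short side be w mm. w · w√2 = 1.69 m² = 1,690,000 mm², so w ≈ 1093.2 mm and w√2 ≈ 1546.0 mm → L0 = 1093 × 1546 mm.
L1: ⌊1546/2⌋ × 1093 = 773 × 1093 mm
L2: ⌊1093/2⌋ × 773 = 546 × 773 mm
L3: ⌊773/2⌋ × 546 = 386 × 546 mm
L4: ⌊546/2⌋ × 386 = 273 × 386 mm

273 × 386 mm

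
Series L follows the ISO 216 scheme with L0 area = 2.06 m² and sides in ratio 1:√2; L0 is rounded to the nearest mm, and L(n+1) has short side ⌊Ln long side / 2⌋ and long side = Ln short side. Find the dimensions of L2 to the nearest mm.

Let L0's short side be w mm. w · w√2 = 2.06 m² = 2,060,000 mm², so w ≈ 1206.9 mm and w√2 ≈ 1706.8 mm → L0 = 1207 × 1707 mm.
L1: ⌊1707/2⌋ × 1207 = 853 × 1207 mm
L2: ⌊1207/2⌋ × 853 = 603 × 853 mm

603 × 853 mm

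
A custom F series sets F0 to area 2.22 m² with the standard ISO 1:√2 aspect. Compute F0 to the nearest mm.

1253 × 1772 mm

Let the short side be w mm. Then w · w√2 = 2.22 m² = 2,220,000 mm².
w² = 2,220,000/√2, so w ≈ 1252.9 mm; long side = w√2 ≈ 1771.9 mm.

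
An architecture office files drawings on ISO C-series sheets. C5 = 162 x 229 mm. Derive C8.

C6: ⌊229/2⌋ × 162 = 114 × 162 mm
C7: ⌊162/2⌋ × 114 = 81 × 114 mm
C8: ⌊114/2⌋ × 81 = 57 × 81 mm

57 × 81 mm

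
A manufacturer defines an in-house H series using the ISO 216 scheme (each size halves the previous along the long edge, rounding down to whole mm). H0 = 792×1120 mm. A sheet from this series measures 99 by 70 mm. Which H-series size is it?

H0: 792 × 1120 mm
H1: 560 × 792 mm
H2: 396 × 560 mm
H3: 280 × 396 mm
H4: 198 × 280 mm
H5: 140 × 198 mm
H6: 99 × 140 mm
H7: 70 × 99 mm
H8: 49 × 70 mm
→ matches H7.

H7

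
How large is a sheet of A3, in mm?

A0 = 841 × 1189 mm (A0 has area 1 m², aspect 1:√2).
A1: ⌊1189/2⌋ × 841 = 594 × 841 mm
A2: ⌊841/2⌋ × 594 = 420 × 594 mm
A3: ⌊594/2⌋ × 420 = 297 × 420 mm

297 × 420 mm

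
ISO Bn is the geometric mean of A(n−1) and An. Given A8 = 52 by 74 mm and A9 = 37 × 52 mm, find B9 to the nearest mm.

Short side: √(52 · 37) = √1924 ≈ 43.9 → 44 mm
Long side: √(74 · 52) = √3848 ≈ 62.0 → 62 mm

44 × 62 mm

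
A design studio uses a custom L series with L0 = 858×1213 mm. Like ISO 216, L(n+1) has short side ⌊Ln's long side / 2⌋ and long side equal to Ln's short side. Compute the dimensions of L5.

151 × 214 mm

L1: ⌊1213/2⌋ × 858 = 606 × 858 mm
L2: ⌊858/2⌋ × 606 = 429 × 606 mm
L3: ⌊606/2⌋ × 429 = 303 × 429 mm
L4: ⌊429/2⌋ × 303 = 214 × 303 mm
L5: ⌊303/2⌋ × 214 = 151 × 214 mm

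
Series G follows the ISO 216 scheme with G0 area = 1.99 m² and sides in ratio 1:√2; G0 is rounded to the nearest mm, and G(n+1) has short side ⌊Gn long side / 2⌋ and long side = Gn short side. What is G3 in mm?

419 × 593 mm

Let G0's short side be w mm. w · w√2 = 1.99 m² = 1,990,000 mm², so w ≈ 1186.2 mm and w√2 ≈ 1677.6 mm → G0 = 1186 × 1678 mm.
G1: ⌊1678/2⌋ × 1186 = 839 × 1186 mm
G2: ⌊1186/2⌋ × 839 = 593 × 839 mm
G3: ⌊839/2⌋ × 593 = 419 × 593 mm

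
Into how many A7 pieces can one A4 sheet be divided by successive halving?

8

A4 = 210 × 297 mm; A7 = 74 × 105 mm.
Each halving step doubles the count; 3 steps from A4 to A7.
2^3 = 8.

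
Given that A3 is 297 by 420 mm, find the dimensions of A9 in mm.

37 × 52 mm

A4: ⌊420/2⌋ × 297 = 210 × 297 mm
A5: ⌊297/2⌋ × 210 = 148 × 210 mm
A6: ⌊210/2⌋ × 148 = 105 × 148 mm
A7: ⌊148/2⌋ × 105 = 74 × 105 mm
A8: ⌊105/2⌋ × 74 = 52 × 74 mm
A9: ⌊74/2⌋ × 52 = 37 × 52 mm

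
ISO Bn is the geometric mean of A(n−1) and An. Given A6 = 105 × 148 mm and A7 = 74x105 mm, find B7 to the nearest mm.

Short side: √(105 · 74) = √7770 ≈ 88.1 → 88 mm
Long side: √(148 · 105) = √15540 ≈ 124.7 → 125 mm

88 × 125 mm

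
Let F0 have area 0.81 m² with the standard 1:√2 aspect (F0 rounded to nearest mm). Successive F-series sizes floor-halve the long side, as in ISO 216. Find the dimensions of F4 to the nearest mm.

189 × 267 mm

Let F0's short side be w mm. w · w√2 = 0.81 m² = 810,000 mm², so w ≈ 756.8 mm and w√2 ≈ 1070.3 mm → F0 = 757 × 1070 mm.
F1: ⌊1070/2⌋ × 757 = 535 × 757 mm
F2: ⌊757/2⌋ × 535 = 378 × 535 mm
F3: ⌊535/2⌋ × 378 = 267 × 378 mm
F4: ⌊378/2⌋ × 267 = 189 × 267 mm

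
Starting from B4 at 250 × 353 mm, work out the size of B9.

B5: ⌊353/2⌋ × 250 = 176 × 250 mm
B6: ⌊250/2⌋ × 176 = 125 × 176 mm
B7: ⌊176/2⌋ × 125 = 88 × 125 mm
B8: ⌊125/2⌋ × 88 = 62 × 88 mm
B9: ⌊88/2⌋ × 62 = 44 × 62 mm

44 × 62 mm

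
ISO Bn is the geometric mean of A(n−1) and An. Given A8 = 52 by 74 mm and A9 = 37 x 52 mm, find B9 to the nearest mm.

44 × 62 mm

Short side: √(52 · 37) = √1924 ≈ 43.9 → 44 mm
Long side: √(74 · 52) = √3848 ≈ 62.0 → 62 mm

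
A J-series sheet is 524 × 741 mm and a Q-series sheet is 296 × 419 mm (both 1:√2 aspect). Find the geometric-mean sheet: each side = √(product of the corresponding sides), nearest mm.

394 × 557 mm

Short side: √(524 · 296) = √155104 ≈ 393.8 → 394 mm
Long side: √(741 · 419) = √310479 ≈ 557.2 → 557 mm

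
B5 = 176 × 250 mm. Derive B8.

B6: ⌊250/2⌋ × 176 = 125 × 176 mm
B7: ⌊176/2⌋ × 125 = 88 × 125 mm
B8: ⌊125/2⌋ × 88 = 62 × 88 mm

62 × 88 mm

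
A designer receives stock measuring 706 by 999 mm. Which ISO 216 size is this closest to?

Aspect ratio 999/706 ≈ 1.415 — close to the ISO √2 ≈ 1.414.
In the B-series (B0 = 1000 × 1414 mm): B1 = 707 × 1000 mm.
Off by 2 mm total — nearest standard size.

B1 (707 × 1000 mm)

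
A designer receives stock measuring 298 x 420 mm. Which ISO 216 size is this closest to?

A3 (297 × 420 mm)

Aspect ratio 420/298 ≈ 1.409 — close to the ISO √2 ≈ 1.414.
In the A-series (A0 area = 1 m²): A3 = 297 × 420 mm.
Off by 1 mm total — nearest standard size.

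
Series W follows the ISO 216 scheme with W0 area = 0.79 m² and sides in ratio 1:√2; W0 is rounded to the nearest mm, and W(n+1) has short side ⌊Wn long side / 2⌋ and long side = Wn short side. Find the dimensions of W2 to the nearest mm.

373 × 528 mm

Let W0's short side be w mm. w · w√2 = 0.79 m² = 790,000 mm², so w ≈ 747.4 mm and w√2 ≈ 1057.0 mm → W0 = 747 × 1057 mm.
W1: ⌊1057/2⌋ × 747 = 528 × 747 mm
W2: ⌊747/2⌋ × 528 = 373 × 528 mm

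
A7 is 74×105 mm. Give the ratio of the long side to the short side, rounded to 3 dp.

1.419

105 / 74 = 1.419
ISO 216 targets √2 ≈ 1.414; the +0.005 deviation is from mm rounding.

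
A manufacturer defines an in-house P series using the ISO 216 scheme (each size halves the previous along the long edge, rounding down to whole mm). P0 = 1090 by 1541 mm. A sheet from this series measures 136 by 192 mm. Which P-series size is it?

P0: 1090 × 1541 mm
P1: 770 × 1090 mm
P2: 545 × 770 mm
P3: 385 × 545 mm
P4: 272 × 385 mm
P5: 192 × 272 mm
P6: 136 × 192 mm
P7: 96 × 136 mm
→ matches P6.

P6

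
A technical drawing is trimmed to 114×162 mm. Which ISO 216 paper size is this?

C6 (114 × 162 mm)

Aspect ratio 162/114 ≈ 1.421 — close to the ISO √2 ≈ 1.414.
In the C-series (envelope sizes, between A and B): C6 = 114 × 162 mm.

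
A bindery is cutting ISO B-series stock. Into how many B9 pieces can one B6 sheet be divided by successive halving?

8

Each ISO step halves the sheet: 1 × B6 → 2 × B7 → 4 × B8 → 8 × B9
From B6 to B9 is 3 halving steps: 2^3 = 8.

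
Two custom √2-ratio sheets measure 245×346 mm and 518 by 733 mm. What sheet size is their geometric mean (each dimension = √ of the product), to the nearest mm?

Short side: √(245 · 518) = √126910 ≈ 356.2 → 356 mm
Long side: √(346 · 733) = √253618 ≈ 503.6 → 504 mm

356 × 504 mm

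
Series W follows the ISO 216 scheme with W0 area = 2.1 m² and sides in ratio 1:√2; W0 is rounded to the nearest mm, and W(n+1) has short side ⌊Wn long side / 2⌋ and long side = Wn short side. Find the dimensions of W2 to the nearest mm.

609 × 861 mm

Let W0's short side be w mm. w · w√2 = 2.1 m² = 2,100,000 mm², so w ≈ 1218.6 mm and w√2 ≈ 1723.3 mm → W0 = 1219 × 1723 mm.
W1: ⌊1723/2⌋ × 1219 = 861 × 1219 mm
W2: ⌊1219/2⌋ × 861 = 609 × 861 mm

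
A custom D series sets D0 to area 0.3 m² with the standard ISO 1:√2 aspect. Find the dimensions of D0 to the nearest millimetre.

Let the short side be w mm. Then w · w√2 = 0.3 m² = 300,000 mm².
w² = 300,000/√2, so w ≈ 460.6 mm; long side = w√2 ≈ 651.4 mm.

461 × 651 mm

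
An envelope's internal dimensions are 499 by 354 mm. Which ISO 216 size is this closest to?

B3 (353 × 500 mm)

Aspect ratio 499/354 ≈ 1.410 — close to the ISO √2 ≈ 1.414.
In the B-series (B0 = 1000 × 1414 mm): B3 = 353 × 500 mm.
Off by 2 mm total — nearest standard size.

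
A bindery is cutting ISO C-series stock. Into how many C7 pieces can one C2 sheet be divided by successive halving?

C2 = 458 × 648 mm; C7 = 81 × 114 mm.
Each halving step doubles the count; 5 steps from C2 to C7.
2^5 = 32.

32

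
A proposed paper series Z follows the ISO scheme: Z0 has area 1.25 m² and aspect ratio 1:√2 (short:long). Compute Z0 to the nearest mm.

Let the short side be w mm. Then w · w√2 = 1.25 m² = 1,250,000 mm².
w² = 1,250,000/√2, so w ≈ 940.2 mm; long side = w√2 ≈ 1329.6 mm.

940 × 1330 mm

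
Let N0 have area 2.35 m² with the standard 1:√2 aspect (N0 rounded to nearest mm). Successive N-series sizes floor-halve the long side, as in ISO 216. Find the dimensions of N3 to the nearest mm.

455 × 644 mm

Let N0's short side be w mm. w · w√2 = 2.35 m² = 2,350,000 mm², so w ≈ 1289.1 mm and w√2 ≈ 1823.0 mm → N0 = 1289 × 1823 mm.
N1: ⌊1823/2⌋ × 1289 = 911 × 1289 mm
N2: ⌊1289/2⌋ × 911 = 644 × 911 mm
N3: ⌊911/2⌋ × 644 = 455 × 644 mm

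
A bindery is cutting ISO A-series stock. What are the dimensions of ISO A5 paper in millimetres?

148 × 210 mm

A0 = 841 × 1189 mm (A0 has area 1 m², aspect 1:√2).
A1: ⌊1189/2⌋ × 841 = 594 × 841 mm
A2: ⌊841/2⌋ × 594 = 420 × 594 mm
A3: ⌊594/2⌋ × 420 = 297 × 420 mm
A4: ⌊420/2⌋ × 297 = 210 × 297 mm
A5: ⌊297/2⌋ × 210 = 148 × 210 mm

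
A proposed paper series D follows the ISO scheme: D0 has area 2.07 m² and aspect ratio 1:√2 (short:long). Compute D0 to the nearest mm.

1210 × 1711 mm

Let the short side be w mm. Then w · w√2 = 2.07 m² = 2,070,000 mm².
w² = 2,070,000/√2, so w ≈ 1209.8 mm; long side = w√2 ≈ 1711.0 mm.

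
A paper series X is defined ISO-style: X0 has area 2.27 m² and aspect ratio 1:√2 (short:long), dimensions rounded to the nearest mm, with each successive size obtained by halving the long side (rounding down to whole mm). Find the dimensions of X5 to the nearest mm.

224 × 316 mm

Let X0's short side be w mm. w · w√2 = 2.27 m² = 2,270,000 mm², so w ≈ 1266.9 mm and w√2 ≈ 1791.7 mm → X0 = 1267 × 1792 mm.
X1: ⌊1792/2⌋ × 1267 = 896 × 1267 mm
X2: ⌊1267/2⌋ × 896 = 633 × 896 mm
X3: ⌊896/2⌋ × 633 = 448 × 633 mm
X4: ⌊633/2⌋ × 448 = 316 × 448 mm
X5: ⌊448/2⌋ × 316 = 224 × 316 mm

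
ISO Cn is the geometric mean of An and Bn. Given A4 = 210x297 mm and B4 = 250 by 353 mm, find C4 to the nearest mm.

229 × 324 mm

Short side: √(210 · 250) = √52500 ≈ 229.1 → 229 mm
Long side: √(297 · 353) = √104841 ≈ 323.8 → 324 mm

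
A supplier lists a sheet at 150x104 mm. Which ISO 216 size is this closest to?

Aspect ratio 150/104 ≈ 1.442 (ISO target is √2 ≈ 1.414).
In the A-series (A0 area = 1 m²): A6 = 105 × 148 mm.
Off by 3 mm total — nearest standard size.

A6 (105 × 148 mm)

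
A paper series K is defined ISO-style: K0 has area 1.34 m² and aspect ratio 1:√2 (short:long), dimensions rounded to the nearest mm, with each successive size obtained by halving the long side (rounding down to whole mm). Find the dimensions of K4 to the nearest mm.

243 × 344 mm

Let K0's short side be w mm. w · w√2 = 1.34 m² = 1,340,000 mm², so w ≈ 973.4 mm and w√2 ≈ 1376.6 mm → K0 = 973 × 1377 mm.
K1: ⌊1377/2⌋ × 973 = 688 × 973 mm
K2: ⌊973/2⌋ × 688 = 486 × 688 mm
K3: ⌊688/2⌋ × 486 = 344 × 486 mm
K4: ⌊486/2⌋ × 344 = 243 × 344 mm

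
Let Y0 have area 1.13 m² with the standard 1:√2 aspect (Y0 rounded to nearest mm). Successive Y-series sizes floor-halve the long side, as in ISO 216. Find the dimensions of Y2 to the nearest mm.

447 × 632 mm

Let Y0's short side be w mm. w · w√2 = 1.13 m² = 1,130,000 mm², so w ≈ 893.9 mm and w√2 ≈ 1264.1 mm → Y0 = 894 × 1264 mm.
Y1: ⌊1264/2⌋ × 894 = 632 × 894 mm
Y2: ⌊894/2⌋ × 632 = 447 × 632 mm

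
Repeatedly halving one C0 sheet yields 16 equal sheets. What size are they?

C4

16 = 2^4, so 4 halving steps.
C0 → C1 → … → C4 after 4 steps.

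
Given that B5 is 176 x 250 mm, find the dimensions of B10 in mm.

B6: ⌊250/2⌋ × 176 = 125 × 176 mm
B7: ⌊176/2⌋ × 125 = 88 × 125 mm
B8: ⌊125/2⌋ × 88 = 62 × 88 mm
B9: ⌊88/2⌋ × 62 = 44 × 62 mm
B10: ⌊62/2⌋ × 44 = 31 × 44 mm

31 × 44 mm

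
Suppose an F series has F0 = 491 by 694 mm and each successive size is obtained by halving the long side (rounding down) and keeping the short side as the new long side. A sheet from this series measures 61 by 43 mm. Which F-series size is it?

F7

F0: 491 × 694 mm
F1: 347 × 491 mm
F2: 245 × 347 mm
F3: 173 × 245 mm
F4: 122 × 173 mm
F5: 86 × 122 mm
F6: 61 × 86 mm
F7: 43 × 61 mm
F8: 30 × 43 mm
→ matches F7.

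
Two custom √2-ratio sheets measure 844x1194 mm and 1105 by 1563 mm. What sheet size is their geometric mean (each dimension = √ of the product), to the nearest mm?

966 × 1366 mm

Short side: √(844 · 1105) = √932620 ≈ 965.7 → 966 mm
Long side: √(1194 · 1563) = √1866222 ≈ 1366.1 → 1366 mm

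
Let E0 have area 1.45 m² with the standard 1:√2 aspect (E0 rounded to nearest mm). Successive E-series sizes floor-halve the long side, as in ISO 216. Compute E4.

Let E0's short side be w mm. w · w√2 = 1.45 m² = 1,450,000 mm², so w ≈ 1012.6 mm and w√2 ≈ 1432.0 mm → E0 = 1013 × 1432 mm.
E1: ⌊1432/2⌋ × 1013 = 716 × 1013 mm
E2: ⌊1013/2⌋ × 716 = 506 × 716 mm
E3: ⌊716/2⌋ × 506 = 358 × 506 mm
E4: ⌊506/2⌋ × 358 = 253 × 358 mm

253 × 358 mm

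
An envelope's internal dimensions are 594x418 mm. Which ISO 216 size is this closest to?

A2 (420 × 594 mm)

Aspect ratio 594/418 ≈ 1.421 — close to the ISO √2 ≈ 1.414.
In the A-series (A0 area = 1 m²): A2 = 420 × 594 mm.
Off by 2 mm total — nearest standard size.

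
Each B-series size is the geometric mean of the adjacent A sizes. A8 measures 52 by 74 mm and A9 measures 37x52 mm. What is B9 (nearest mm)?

44 × 62 mm

Short side: √(52 · 37) = √1924 ≈ 43.9 → 44 mm
Long side: √(74 · 52) = √3848 ≈ 62.0 → 62 mm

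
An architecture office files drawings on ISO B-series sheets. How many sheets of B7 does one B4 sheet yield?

8

Each ISO step halves the sheet: 1 × B4 → 2 × B5 → 4 × B6 → 8 × B7
From B4 to B7 is 3 halving steps: 2^3 = 8.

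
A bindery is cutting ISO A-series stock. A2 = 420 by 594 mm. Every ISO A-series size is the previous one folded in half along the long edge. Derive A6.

A3: ⌊594/2⌋ × 420 = 297 × 420 mm
A4: ⌊420/2⌋ × 297 = 210 × 297 mm
A5: ⌊297/2⌋ × 210 = 148 × 210 mm
A6: ⌊210/2⌋ × 148 = 105 × 148 mm

105 × 148 mm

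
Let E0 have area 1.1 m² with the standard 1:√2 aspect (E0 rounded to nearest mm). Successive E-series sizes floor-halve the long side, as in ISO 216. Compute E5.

155 × 220 mm

Let E0's short side be w mm. w · w√2 = 1.1 m² = 1,100,000 mm², so w ≈ 881.9 mm and w√2 ≈ 1247.3 mm → E0 = 882 × 1247 mm.
E1: ⌊1247/2⌋ × 882 = 623 × 882 mm
E2: ⌊882/2⌋ × 623 = 441 × 623 mm
E3: ⌊623/2⌋ × 441 = 311 × 441 mm
E4: ⌊441/2⌋ × 311 = 220 × 311 mm
E5: ⌊311/2⌋ × 220 = 155 × 220 mm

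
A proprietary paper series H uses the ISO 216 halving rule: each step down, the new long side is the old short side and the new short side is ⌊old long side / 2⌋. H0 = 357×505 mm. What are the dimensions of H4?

H1: ⌊505/2⌋ × 357 = 252 × 357 mm
H2: ⌊357/2⌋ × 252 = 178 × 252 mm
H3: ⌊252/2⌋ × 178 = 126 × 178 mm
H4: ⌊178/2⌋ × 126 = 89 × 126 mm

89 × 126 mm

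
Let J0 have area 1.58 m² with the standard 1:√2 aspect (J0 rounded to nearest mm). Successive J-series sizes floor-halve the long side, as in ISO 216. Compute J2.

Let J0's short side be w mm. w · w√2 = 1.58 m² = 1,580,000 mm², so w ≈ 1057.0 mm and w√2 ≈ 1494.8 mm → J0 = 1057 × 1495 mm.
J1: ⌊1495/2⌋ × 1057 = 747 × 1057 mm
J2: ⌊1057/2⌋ × 747 = 528 × 747 mm

528 × 747 mm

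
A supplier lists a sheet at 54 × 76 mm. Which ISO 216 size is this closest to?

A8 (52 × 74 mm)

Aspect ratio 76/54 ≈ 1.407 — close to the ISO √2 ≈ 1.414.
In the A-series (A0 area = 1 m²): A8 = 52 × 74 mm.
Off by 4 mm total — nearest standard size.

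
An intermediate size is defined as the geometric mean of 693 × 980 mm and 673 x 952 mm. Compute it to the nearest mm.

Short side: √(693 · 673) = √466389 ≈ 682.9 → 683 mm
Long side: √(980 · 952) = √932960 ≈ 965.9 → 966 mm

683 × 966 mm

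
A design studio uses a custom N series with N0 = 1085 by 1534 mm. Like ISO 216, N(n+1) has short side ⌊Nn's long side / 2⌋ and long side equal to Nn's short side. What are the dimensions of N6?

N1 = 767 × 1085 mm (from N0 by 1 halving).
N2: ⌊1085/2⌋ × 767 = 542 × 767 mm
N3: ⌊767/2⌋ × 542 = 383 × 542 mm
N4: ⌊542/2⌋ × 383 = 271 × 383 mm
N5: ⌊383/2⌋ × 271 = 191 × 271 mm
N6: ⌊271/2⌋ × 191 = 135 × 191 mm

135 × 191 mm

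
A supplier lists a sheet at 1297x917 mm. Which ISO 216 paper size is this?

Aspect ratio 1297/917 ≈ 1.414 — close to the ISO √2 ≈ 1.414.
In the C-series (envelope sizes, between A and B): C0 = 917 × 1297 mm.

C0 (917 × 1297 mm)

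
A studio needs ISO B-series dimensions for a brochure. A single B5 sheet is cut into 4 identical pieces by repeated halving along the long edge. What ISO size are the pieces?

B7

4 = 2^2, so 2 halving steps.
B5 → B6 → … → B7 after 2 steps.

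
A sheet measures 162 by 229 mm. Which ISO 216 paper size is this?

C5 (162 × 229 mm)

Aspect ratio 229/162 ≈ 1.414 — close to the ISO √2 ≈ 1.414.
In the C-series (envelope sizes, between A and B): C5 = 162 × 229 mm.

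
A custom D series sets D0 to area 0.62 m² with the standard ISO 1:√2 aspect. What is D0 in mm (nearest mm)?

Let the short side be w mm. Then w · w√2 = 0.62 m² = 620,000 mm².
w² = 620,000/√2, so w ≈ 662.1 mm; long side = w√2 ≈ 936.4 mm.

662 × 936 mm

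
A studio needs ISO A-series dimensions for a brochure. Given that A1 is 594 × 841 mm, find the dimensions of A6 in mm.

105 × 148 mm

A2: ⌊841/2⌋ × 594 = 420 × 594 mm
A3: ⌊594/2⌋ × 420 = 297 × 420 mm
A4: ⌊420/2⌋ × 297 = 210 × 297 mm
A5: ⌊297/2⌋ × 210 = 148 × 210 mm
A6: ⌊210/2⌋ × 148 = 105 × 148 mm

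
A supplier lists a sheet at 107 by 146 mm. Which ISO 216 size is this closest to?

Aspect ratio 146/107 ≈ 1.364 (ISO target is √2 ≈ 1.414).
In the A-series (A0 area = 1 m²): A6 = 105 × 148 mm.
Off by 4 mm total — nearest standard size.

A6 (105 × 148 mm)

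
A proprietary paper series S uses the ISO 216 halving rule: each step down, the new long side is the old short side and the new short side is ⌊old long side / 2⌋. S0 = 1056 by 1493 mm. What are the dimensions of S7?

93 × 132 mm

S1 = 746 × 1056 mm (from S0 by 1 halving).
S2: ⌊1056/2⌋ × 746 = 528 × 746 mm
S3: ⌊746/2⌋ × 528 = 373 × 528 mm
S4: ⌊528/2⌋ × 373 = 264 × 373 mm
S5: ⌊373/2⌋ × 264 = 186 × 264 mm
S6: ⌊264/2⌋ × 186 = 132 × 186 mm
S7: ⌊186/2⌋ × 132 = 93 × 132 mm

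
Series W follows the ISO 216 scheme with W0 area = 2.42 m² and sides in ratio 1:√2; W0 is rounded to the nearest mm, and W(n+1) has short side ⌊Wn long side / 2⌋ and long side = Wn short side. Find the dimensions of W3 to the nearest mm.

Let W0's short side be w mm. w · w√2 = 2.42 m² = 2,420,000 mm², so w ≈ 1308.1 mm and w√2 ≈ 1850.0 mm → W0 = 1308 × 1850 mm.
W1: ⌊1850/2⌋ × 1308 = 925 × 1308 mm
W2: ⌊1308/2⌋ × 925 = 654 × 925 mm
W3: ⌊925/2⌋ × 654 = 462 × 654 mm

462 × 654 mm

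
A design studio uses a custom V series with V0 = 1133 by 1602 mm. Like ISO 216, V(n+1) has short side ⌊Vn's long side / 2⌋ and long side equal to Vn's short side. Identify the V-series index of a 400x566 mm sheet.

V3

V0: 1133 × 1602 mm
V1: 801 × 1133 mm
V2: 566 × 801 mm
V3: 400 × 566 mm
V4: 283 × 400 mm
→ matches V3.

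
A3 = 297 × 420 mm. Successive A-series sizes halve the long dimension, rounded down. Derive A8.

52 × 74 mm

A4: ⌊420/2⌋ × 297 = 210 × 297 mm
A5: ⌊297/2⌋ × 210 = 148 × 210 mm
A6: ⌊210/2⌋ × 148 = 105 × 148 mm
A7: ⌊148/2⌋ × 105 = 74 × 105 mm
A8: ⌊105/2⌋ × 74 = 52 × 74 mm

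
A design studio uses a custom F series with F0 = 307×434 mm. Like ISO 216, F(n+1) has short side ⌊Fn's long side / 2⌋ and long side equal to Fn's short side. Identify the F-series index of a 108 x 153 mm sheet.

F3

F0: 307 × 434 mm
F1: 217 × 307 mm
F2: 153 × 217 mm
F3: 108 × 153 mm
F4: 76 × 108 mm
→ matches F3.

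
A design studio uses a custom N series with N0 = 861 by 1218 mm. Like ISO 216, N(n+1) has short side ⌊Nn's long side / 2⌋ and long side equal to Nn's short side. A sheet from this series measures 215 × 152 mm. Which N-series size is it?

N5

N0: 861 × 1218 mm
N1: 609 × 861 mm
N2: 430 × 609 mm
N3: 304 × 430 mm
N4: 215 × 304 mm
N5: 152 × 215 mm
N6: 107 × 152 mm
→ matches N5.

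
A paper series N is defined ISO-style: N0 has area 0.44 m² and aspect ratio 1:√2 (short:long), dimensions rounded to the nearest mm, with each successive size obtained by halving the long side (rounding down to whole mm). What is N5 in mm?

98 × 139 mm

Let N0's short side be w mm. w · w√2 = 0.44 m² = 440,000 mm², so w ≈ 557.8 mm and w√2 ≈ 788.8 mm → N0 = 558 × 789 mm.
N1: ⌊789/2⌋ × 558 = 394 × 558 mm
N2: ⌊558/2⌋ × 394 = 279 × 394 mm
N3: ⌊394/2⌋ × 279 = 197 × 279 mm
N4: ⌊279/2⌋ × 197 = 139 × 197 mm
N5: ⌊197/2⌋ × 139 = 98 × 139 mm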